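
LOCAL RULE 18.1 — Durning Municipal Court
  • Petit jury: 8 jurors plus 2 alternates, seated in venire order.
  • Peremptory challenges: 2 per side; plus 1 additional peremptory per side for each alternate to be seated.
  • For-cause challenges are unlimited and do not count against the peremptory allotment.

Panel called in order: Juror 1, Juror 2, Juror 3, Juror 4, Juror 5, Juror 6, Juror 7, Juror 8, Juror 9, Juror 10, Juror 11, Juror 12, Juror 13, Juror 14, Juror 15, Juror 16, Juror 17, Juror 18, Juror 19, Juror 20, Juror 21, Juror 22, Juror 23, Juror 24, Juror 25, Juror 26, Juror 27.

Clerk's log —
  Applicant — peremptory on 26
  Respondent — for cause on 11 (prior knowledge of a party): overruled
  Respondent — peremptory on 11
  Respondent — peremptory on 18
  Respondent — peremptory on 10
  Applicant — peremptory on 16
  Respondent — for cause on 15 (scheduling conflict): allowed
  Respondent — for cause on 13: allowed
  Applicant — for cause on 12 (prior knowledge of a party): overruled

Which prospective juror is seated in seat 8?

Removed: #10, #11, #13, #15, #16, #18, #26. (#12 stays — for-cause denied.)
Seating in order: seats 1–8 → #1, #2, #3, #4, #5, #6, #7, #8; alternates → #9, #12.
So seat 8 is #8.

8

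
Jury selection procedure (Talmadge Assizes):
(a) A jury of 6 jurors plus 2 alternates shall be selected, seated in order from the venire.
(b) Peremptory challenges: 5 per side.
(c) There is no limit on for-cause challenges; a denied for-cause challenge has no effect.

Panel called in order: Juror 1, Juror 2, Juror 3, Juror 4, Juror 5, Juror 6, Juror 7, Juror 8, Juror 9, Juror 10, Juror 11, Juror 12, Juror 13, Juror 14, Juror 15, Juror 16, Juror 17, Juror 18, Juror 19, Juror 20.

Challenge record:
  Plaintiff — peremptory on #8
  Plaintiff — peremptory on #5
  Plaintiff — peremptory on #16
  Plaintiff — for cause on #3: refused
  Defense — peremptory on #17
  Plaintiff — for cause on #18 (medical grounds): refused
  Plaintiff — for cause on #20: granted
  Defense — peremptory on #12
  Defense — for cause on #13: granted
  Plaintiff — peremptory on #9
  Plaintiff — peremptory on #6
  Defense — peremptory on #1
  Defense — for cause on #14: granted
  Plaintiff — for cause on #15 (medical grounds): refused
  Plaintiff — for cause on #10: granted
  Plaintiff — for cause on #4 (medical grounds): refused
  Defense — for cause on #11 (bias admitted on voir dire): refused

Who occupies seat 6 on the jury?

15

Removed: #1, #5, #6, #8, #9, #10, #12, #13, #14, #16, #17, #20. (#3, #4, #11, #15, #18 stay — for-cause denied.)
Seating in order: seats 1–6 → #2, #3, #4, #7, #11, #15; alternates → #18, #19.
So seat 6 is #15.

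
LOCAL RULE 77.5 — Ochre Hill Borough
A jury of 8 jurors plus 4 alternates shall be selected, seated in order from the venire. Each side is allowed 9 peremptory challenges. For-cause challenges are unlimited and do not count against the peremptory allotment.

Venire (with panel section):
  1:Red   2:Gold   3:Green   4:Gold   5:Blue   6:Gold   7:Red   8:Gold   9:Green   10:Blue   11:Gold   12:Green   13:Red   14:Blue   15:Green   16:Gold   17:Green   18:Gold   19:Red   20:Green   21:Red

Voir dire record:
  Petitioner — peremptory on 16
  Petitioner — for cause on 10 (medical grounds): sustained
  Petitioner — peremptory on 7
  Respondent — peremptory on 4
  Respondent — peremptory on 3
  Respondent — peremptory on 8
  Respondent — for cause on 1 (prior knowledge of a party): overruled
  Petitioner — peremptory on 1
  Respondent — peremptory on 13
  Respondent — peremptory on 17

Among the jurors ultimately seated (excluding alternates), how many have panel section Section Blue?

Removed: #1, #3, #4, #7, #8, #10, #13, #16, #17.
Seated jurors 1–8: #2, #5, #6, #9, #11, #12, #14, #15 (alternates #18, #19, #20, #21 not counted).
Of those, in Section Blue: #5, #14 → 2.

2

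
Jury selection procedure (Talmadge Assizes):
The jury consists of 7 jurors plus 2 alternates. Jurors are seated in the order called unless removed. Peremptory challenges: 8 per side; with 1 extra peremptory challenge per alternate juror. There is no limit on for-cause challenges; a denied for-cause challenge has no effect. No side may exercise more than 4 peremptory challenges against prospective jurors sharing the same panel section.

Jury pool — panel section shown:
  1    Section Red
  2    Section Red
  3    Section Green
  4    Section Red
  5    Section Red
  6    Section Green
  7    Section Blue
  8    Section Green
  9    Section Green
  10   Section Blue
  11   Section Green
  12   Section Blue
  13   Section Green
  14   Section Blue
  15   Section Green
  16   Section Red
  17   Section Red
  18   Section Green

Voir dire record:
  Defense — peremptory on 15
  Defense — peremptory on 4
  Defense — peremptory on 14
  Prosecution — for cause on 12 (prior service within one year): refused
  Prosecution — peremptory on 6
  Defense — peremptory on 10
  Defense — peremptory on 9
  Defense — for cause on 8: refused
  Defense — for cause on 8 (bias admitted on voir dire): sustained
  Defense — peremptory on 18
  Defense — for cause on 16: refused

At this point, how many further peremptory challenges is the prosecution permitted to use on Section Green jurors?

Prosecution peremptories so far: #6 — 1 of 10 used, 9 left overall.
Against Section Green: #6 — 1 used; per-section cap 4 leaves 3.
Binding limit: min(9, 3) = 3.

3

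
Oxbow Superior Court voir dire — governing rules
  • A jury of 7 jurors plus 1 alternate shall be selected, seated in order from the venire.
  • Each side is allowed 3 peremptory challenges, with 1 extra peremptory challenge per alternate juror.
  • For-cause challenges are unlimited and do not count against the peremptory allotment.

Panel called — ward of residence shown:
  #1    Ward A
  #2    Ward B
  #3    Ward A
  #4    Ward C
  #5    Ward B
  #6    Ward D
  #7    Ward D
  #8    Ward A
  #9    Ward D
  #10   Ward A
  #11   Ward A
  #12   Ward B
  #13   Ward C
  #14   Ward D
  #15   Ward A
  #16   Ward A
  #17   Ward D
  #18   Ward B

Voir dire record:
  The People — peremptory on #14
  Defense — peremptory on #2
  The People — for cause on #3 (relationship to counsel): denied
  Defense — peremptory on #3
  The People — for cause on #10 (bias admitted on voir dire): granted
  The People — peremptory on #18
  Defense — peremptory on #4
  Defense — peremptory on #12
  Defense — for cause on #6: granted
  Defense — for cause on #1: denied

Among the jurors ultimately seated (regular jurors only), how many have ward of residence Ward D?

Removed: #2, #3, #4, #6, #10, #12, #14, #18.
Seated jurors 1–7: #1, #5, #7, #8, #9, #11, #13 (alternates #15 not counted).
Of those, in Ward D: #7, #9 → 2.

2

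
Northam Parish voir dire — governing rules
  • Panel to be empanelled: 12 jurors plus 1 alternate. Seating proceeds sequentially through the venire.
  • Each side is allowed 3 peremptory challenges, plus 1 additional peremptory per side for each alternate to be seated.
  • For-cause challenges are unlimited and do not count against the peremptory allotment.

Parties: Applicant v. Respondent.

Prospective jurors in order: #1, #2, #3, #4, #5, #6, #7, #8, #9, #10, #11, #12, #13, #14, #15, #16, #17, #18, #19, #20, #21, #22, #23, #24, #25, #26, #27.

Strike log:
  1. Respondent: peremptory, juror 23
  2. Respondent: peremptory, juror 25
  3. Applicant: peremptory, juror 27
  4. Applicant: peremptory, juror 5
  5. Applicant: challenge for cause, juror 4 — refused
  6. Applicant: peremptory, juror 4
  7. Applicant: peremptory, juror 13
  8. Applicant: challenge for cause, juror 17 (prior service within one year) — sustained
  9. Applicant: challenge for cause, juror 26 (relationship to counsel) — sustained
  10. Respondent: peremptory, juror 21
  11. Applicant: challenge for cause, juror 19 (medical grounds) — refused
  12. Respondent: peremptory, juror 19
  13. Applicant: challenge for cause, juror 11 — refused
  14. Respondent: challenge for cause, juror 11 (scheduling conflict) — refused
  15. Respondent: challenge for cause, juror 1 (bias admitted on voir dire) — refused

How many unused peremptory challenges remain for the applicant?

0

Applicant allotment: 3 base + 1 × 1 alternate = 4.
Applicant peremptories used: #27, #5, #4, #13 — 4 (for-cause on #4, #17, #26, #19, #11 don't count).
Remaining: 4 − 4 = 0.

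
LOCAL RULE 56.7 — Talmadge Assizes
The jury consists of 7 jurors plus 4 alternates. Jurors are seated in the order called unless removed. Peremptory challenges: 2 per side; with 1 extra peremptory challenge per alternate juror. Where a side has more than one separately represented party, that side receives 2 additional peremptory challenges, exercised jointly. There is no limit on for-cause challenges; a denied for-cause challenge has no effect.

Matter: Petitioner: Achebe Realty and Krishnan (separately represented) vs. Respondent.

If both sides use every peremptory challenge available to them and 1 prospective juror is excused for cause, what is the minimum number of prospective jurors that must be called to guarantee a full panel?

Seats to fill: 7 + 4 alternates = 11.
Peremptories — Petitioner: 2 + 1×4 + 2 = 8; Respondent: 2 + 1×4 = 6; total 14.
For-cause removals: 1.
Minimum venire: 11 + 14 + 1 = 26.

26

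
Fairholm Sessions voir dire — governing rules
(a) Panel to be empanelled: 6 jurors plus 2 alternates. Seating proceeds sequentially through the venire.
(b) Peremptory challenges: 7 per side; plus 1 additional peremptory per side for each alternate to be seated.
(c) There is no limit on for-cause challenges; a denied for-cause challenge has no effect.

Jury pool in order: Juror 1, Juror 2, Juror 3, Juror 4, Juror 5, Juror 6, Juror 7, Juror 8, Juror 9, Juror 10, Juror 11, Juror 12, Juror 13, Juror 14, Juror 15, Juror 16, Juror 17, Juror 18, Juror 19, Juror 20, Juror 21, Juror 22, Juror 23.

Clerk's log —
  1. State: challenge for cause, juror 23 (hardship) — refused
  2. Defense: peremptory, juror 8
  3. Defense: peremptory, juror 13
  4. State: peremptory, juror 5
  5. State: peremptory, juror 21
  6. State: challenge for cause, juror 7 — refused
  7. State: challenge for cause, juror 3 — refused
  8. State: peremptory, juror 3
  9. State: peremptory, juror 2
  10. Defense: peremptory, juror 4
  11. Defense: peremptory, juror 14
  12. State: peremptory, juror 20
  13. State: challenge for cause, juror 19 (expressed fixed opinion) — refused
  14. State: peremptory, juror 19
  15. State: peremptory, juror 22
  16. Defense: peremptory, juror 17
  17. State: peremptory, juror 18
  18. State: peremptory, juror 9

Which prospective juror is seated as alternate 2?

Removed: #2, #3, #4, #5, #8, #9, #13, #14, #17, #18, #19, #20, #21, #22. (#7, #23 stay — for-cause denied.)
Filling seats in venire order through position 8: #1, #6, #7, #10, #11, #12, #15, #16.
So alternate 2 is #16.

16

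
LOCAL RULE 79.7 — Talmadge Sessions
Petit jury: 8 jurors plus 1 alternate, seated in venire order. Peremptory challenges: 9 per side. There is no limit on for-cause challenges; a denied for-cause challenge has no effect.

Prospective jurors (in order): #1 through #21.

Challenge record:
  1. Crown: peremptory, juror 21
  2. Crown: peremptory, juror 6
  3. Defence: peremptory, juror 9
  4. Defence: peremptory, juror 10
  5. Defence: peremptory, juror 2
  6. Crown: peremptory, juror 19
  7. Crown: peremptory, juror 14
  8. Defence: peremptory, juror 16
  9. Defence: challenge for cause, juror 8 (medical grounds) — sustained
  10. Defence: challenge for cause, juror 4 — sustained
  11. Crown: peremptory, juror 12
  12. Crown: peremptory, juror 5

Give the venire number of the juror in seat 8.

Removed: #2, #4, #5, #6, #8, #9, #10, #12, #14, #16, #19, #21.
Filling seats in venire order through position 8: #1, #3, #7, #11, #13, #15, #17, #18.
So seat 8 is #18.

18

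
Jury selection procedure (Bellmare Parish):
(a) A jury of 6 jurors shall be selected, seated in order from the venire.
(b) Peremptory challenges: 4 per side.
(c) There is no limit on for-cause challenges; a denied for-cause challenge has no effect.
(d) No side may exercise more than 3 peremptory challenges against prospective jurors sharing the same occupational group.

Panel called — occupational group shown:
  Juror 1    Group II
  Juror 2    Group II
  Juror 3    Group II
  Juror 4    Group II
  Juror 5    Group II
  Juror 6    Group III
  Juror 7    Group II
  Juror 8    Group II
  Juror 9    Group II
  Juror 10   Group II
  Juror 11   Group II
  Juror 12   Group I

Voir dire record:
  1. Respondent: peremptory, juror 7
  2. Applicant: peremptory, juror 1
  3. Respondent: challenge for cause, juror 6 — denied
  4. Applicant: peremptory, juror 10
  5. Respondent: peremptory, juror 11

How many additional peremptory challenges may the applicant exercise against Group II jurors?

Applicant peremptories so far: #1, #10 — 2 of 4 used, 2 left overall.
Against Group II: #1, #10 — 2 used; per-group cap 3 leaves 1.
Binding limit: min(2, 1) = 1.

1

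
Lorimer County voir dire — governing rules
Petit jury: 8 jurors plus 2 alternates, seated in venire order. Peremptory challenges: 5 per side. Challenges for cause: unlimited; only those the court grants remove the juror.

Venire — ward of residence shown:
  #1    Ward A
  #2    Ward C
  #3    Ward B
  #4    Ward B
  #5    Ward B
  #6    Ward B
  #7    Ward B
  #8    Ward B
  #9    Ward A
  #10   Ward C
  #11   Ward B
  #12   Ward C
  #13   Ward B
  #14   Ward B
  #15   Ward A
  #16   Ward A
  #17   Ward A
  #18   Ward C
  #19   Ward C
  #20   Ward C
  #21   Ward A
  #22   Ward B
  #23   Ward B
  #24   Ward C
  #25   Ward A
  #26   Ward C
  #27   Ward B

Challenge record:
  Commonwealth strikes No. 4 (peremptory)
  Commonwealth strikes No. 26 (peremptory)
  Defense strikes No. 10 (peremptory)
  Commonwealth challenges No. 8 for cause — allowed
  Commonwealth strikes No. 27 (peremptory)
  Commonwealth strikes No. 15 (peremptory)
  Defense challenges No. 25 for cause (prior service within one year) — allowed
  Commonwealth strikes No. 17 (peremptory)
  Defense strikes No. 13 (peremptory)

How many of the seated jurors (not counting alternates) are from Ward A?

2

Removed: #4, #8, #10, #13, #15, #17, #25, #26, #27.
Seated jurors 1–8: #1, #2, #3, #5, #6, #7, #9, #11 (alternates #12, #14 not counted).
Of those, in Ward A: #1, #9 → 2.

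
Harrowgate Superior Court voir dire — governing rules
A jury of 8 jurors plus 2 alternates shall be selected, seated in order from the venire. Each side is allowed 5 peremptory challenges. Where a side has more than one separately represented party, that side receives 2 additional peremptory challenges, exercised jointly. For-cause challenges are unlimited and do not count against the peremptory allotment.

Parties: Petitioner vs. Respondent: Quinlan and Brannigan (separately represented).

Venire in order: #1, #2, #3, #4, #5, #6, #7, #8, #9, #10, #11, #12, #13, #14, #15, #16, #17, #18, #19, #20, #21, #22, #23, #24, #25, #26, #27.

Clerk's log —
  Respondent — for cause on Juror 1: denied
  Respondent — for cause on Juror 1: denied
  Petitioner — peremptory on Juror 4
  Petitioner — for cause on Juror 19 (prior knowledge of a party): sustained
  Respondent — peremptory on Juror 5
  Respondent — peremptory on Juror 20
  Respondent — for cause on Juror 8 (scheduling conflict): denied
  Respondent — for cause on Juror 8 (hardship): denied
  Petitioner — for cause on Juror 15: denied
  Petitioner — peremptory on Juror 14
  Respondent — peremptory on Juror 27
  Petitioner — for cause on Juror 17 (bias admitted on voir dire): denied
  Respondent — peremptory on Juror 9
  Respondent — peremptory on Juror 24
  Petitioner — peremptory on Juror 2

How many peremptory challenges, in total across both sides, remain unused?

Petitioner allotment: 5. Respondent allotment: 5 base + 2 multi-party = 7.
Petitioner peremptories used: #4, #14, #2 — 3 (for-cause on #19, #15, #17 don't count).
Respondent peremptories used: #5, #20, #27, #9, #24 — 5 (for-cause on #1, #1, #8, #8 don't count).
Remaining: (5 − 3) + (7 − 5) = 4.

4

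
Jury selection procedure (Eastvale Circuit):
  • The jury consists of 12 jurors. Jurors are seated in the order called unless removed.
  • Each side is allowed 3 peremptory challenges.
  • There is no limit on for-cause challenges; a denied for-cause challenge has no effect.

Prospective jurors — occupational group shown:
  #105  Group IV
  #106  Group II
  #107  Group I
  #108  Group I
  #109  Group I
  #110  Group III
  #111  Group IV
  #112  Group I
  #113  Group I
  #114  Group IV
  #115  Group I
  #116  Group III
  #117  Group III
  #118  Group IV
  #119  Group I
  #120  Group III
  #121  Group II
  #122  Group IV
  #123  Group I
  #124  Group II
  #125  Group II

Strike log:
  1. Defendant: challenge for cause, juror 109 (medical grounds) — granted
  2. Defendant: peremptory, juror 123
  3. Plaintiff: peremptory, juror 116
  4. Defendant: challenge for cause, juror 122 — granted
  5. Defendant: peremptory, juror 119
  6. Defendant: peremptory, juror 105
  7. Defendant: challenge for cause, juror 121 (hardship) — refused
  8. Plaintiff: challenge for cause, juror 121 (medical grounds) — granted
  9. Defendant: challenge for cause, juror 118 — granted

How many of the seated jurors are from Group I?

Removed: #105, #109, #116, #118, #119, #121, #122, #123.
Seated jurors 1–12: #106, #107, #108, #110, #111, #112, #113, #114, #115, #117, #120, #124.
Of those, in Group I: #107, #108, #112, #113, #115 → 5.

5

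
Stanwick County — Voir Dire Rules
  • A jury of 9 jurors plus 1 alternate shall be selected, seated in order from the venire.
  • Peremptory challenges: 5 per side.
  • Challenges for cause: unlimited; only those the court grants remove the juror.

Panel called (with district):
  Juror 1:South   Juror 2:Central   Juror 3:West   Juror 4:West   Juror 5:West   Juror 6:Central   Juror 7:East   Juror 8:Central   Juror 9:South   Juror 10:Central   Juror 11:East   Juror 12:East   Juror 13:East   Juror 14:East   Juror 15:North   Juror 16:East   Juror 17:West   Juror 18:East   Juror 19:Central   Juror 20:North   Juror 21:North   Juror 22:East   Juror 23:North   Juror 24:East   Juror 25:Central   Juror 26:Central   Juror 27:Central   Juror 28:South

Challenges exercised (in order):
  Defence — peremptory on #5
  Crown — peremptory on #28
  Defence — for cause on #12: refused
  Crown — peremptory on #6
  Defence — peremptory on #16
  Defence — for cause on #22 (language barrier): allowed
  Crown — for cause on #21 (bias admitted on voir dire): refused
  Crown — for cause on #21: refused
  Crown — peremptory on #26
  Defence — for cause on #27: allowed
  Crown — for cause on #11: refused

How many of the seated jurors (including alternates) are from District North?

0

Removed: #5, #6, #16, #22, #26, #27, #28.
Seated (10 incl. alternates): #1, #2, #3, #4, #7, #8, #9, #10, #11, #12.
None of those are in District North → 0.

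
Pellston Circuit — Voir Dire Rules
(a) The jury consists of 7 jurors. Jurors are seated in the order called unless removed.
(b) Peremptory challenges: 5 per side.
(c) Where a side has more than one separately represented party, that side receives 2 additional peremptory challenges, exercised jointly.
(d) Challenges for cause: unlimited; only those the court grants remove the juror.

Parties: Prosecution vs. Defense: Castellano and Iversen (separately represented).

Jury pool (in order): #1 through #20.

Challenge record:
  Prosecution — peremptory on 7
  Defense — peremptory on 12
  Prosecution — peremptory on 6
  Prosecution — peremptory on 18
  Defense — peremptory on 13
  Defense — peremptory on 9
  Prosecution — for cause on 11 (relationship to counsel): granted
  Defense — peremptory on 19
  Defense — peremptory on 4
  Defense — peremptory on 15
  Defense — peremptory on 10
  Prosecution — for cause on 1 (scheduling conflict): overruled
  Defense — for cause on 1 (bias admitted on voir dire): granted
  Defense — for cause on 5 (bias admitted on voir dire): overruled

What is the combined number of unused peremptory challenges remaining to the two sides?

Prosecution allotment: 5. Defense allotment: 5 base + 2 multi-party = 7.
Prosecution peremptories used: #7, #6, #18 — 3 (for-cause on #11, #1 don't count).
Defense peremptories used: #12, #13, #9, #19, #4, #15, #10 — 7 (for-cause on #1, #5 don't count).
Remaining: (5 − 3) + (7 − 7) = 2.

2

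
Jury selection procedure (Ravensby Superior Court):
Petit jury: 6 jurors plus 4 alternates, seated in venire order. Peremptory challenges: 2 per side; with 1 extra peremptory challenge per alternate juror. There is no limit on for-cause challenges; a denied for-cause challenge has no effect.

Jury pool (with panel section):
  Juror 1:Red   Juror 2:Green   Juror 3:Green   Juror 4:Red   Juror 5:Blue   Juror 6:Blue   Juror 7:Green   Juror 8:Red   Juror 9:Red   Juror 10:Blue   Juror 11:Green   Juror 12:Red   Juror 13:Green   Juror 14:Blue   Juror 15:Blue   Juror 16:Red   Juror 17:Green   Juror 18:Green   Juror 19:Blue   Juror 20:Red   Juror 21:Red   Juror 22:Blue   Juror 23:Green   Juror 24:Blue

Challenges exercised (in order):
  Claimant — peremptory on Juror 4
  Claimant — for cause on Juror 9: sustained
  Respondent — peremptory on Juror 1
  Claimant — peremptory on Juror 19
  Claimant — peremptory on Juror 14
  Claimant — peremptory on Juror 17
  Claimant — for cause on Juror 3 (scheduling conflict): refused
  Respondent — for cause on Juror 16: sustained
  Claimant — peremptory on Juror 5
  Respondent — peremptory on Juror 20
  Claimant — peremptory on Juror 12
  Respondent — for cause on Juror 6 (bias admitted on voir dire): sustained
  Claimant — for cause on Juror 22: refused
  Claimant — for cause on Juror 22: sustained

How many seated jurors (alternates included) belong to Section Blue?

Removed: #1, #4, #5, #6, #9, #12, #14, #16, #17, #19, #20, #22.
Seated (10 incl. alternates): #2, #3, #7, #8, #10, #11, #13, #15, #18, #21.
Of those, in Section Blue: #10, #15 → 2.

2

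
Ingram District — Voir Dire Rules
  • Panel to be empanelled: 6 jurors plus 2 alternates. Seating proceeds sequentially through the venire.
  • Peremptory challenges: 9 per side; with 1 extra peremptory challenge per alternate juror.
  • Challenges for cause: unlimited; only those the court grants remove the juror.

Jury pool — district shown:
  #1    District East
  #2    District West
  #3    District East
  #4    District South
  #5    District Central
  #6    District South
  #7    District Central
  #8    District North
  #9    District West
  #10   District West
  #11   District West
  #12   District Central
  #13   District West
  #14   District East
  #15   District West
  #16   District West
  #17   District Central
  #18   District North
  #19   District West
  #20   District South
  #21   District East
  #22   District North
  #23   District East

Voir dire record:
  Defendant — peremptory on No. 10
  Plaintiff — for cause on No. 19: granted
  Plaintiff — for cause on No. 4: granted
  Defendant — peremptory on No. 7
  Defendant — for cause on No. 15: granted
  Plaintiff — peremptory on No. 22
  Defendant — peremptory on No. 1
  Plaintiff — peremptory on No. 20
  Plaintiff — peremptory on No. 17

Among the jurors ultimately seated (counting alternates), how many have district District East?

1

Removed: #1, #4, #7, #10, #15, #17, #19, #20, #22.
Seated (8 incl. alternates): #2, #3, #5, #6, #8, #9, #11, #12.
Of those, in District East: #3 → 1.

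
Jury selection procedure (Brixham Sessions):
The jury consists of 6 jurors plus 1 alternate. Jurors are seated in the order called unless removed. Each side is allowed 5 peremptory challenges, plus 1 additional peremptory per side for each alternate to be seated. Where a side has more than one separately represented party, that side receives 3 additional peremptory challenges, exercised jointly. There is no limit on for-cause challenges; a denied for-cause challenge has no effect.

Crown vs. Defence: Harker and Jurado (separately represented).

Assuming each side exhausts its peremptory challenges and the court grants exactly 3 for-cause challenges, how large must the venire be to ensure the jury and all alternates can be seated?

25

Seats to fill: 6 + 1 alternates = 7.
Peremptories — Crown: 5 + 1×1 = 6; Defence: 5 + 1×1 + 3 = 9; total 15.
For-cause removals: 3.
Minimum venire: 7 + 15 + 3 = 25.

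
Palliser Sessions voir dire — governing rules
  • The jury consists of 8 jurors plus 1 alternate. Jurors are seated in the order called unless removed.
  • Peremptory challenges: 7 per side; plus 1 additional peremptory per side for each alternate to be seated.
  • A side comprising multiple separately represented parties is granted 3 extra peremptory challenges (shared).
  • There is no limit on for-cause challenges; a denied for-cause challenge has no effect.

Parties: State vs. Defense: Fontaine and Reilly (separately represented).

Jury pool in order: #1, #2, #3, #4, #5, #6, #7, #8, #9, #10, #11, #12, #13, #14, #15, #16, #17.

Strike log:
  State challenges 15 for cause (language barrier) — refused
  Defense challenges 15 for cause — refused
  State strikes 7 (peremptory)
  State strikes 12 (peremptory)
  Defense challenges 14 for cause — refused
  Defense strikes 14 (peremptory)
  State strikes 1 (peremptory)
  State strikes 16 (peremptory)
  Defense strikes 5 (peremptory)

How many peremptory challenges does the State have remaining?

4

State allotment: 7 base + 1 × 1 alternate = 8.
State peremptories used: #7, #12, #1, #16 — 4 (the for-cause on #15 doesn't count).
Remaining: 8 − 4 = 4.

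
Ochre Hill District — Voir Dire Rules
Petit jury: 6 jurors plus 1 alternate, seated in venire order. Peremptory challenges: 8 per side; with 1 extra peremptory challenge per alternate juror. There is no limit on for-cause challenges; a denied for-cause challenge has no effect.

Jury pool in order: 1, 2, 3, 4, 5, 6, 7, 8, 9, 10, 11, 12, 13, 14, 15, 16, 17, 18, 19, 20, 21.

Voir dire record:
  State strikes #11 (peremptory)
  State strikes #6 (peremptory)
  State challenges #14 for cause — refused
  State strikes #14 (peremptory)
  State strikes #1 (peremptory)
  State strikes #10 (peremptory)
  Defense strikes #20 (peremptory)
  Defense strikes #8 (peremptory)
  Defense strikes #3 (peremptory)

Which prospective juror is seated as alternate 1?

Removed: #1, #3, #6, #8, #10, #11, #14, #20.
Seating in order: seats 1–6 → #2, #4, #5, #7, #9, #12; alternates → #13.
So alternate 1 is #13.

13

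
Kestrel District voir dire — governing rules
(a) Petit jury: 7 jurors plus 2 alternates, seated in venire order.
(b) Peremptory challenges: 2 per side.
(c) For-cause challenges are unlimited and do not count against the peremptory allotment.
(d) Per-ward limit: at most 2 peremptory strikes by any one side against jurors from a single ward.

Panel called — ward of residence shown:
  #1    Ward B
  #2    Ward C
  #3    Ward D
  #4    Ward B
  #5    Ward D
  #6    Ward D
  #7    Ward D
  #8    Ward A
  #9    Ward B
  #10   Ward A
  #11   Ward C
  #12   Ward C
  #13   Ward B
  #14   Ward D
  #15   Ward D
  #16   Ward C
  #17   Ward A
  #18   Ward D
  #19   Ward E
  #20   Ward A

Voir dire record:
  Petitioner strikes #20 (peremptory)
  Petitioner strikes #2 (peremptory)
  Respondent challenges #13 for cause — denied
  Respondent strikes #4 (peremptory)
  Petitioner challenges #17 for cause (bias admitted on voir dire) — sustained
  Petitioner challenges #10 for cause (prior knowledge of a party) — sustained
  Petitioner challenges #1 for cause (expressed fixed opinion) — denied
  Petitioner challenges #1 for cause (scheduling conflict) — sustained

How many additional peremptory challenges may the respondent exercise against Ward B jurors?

Respondent peremptories so far: #4 — 1 of 2 used, 1 left overall.
Against Ward B: #4 — 1 used; per-ward cap 2 leaves 1.
Binding limit: min(1, 1) = 1.

1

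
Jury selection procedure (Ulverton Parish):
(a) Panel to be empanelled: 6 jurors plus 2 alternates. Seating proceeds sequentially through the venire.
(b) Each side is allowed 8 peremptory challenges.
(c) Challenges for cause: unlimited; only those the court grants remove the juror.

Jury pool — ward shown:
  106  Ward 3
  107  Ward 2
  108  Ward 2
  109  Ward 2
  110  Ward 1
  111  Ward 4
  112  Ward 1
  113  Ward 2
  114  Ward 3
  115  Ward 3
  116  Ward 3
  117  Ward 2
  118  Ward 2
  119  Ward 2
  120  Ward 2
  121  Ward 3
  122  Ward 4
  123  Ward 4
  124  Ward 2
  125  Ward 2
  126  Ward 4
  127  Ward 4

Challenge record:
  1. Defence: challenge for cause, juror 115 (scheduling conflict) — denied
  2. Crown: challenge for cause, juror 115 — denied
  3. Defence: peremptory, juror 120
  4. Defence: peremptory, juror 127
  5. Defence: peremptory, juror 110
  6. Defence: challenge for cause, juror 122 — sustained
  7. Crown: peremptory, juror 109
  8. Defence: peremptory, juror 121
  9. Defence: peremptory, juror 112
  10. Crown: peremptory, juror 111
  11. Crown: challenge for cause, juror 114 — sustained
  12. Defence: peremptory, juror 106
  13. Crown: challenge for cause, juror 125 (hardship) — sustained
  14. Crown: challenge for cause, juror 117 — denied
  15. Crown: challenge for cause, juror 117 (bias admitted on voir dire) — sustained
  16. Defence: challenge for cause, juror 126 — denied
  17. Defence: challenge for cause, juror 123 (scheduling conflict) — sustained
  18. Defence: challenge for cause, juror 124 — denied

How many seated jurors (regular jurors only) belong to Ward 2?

4

Removed: #106, #109, #110, #111, #112, #114, #117, #120, #121, #122, #123, #125, #127.
Seated jurors 1–6: #107, #108, #113, #115, #116, #118 (alternates #119, #124 not counted).
Of those, in Ward 2: #107, #108, #113, #118 → 4.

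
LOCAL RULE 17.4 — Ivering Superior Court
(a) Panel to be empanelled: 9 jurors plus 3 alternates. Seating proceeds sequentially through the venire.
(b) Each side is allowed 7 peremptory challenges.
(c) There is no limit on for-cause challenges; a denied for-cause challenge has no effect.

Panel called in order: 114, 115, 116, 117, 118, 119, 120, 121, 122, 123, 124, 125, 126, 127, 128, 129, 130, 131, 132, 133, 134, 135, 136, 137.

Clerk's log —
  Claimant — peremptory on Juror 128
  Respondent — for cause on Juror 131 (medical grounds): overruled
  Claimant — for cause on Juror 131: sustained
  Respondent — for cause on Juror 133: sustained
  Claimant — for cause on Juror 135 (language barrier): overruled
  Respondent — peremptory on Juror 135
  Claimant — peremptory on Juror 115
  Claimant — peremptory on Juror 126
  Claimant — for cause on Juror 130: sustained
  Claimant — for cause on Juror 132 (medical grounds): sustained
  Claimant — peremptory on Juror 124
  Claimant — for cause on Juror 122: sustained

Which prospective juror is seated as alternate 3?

134

Removed: #115, #122, #124, #126, #128, #130, #131, #132, #133, #135.
Seating in order: seats 1–9 → #114, #116, #117, #118, #119, #120, #121, #123, #125; alternates → #127, #129, #134.
So alternate 3 is #134.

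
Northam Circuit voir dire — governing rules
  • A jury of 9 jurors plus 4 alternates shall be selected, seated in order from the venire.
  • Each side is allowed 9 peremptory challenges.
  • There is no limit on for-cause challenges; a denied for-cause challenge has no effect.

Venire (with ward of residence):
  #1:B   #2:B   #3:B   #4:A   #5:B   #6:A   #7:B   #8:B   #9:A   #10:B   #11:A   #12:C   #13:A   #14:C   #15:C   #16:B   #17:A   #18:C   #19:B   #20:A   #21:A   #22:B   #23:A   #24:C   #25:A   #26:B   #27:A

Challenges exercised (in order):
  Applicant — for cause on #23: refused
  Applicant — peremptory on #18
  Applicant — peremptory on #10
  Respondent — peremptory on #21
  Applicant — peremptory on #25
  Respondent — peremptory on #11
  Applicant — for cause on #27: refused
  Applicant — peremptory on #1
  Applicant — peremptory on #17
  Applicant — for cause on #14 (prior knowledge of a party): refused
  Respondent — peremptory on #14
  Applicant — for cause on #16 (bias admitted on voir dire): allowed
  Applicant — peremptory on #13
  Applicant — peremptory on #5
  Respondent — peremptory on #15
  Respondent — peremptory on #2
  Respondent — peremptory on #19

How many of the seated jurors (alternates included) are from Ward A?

6

Removed: #1, #2, #5, #10, #11, #13, #14, #15, #16, #17, #18, #19, #21, #25.
Seated (13 incl. alternates): #3, #4, #6, #7, #8, #9, #12, #20, #22, #23, #24, #26, #27.
Of those, in Ward A: #4, #6, #9, #20, #23, #27 → 6.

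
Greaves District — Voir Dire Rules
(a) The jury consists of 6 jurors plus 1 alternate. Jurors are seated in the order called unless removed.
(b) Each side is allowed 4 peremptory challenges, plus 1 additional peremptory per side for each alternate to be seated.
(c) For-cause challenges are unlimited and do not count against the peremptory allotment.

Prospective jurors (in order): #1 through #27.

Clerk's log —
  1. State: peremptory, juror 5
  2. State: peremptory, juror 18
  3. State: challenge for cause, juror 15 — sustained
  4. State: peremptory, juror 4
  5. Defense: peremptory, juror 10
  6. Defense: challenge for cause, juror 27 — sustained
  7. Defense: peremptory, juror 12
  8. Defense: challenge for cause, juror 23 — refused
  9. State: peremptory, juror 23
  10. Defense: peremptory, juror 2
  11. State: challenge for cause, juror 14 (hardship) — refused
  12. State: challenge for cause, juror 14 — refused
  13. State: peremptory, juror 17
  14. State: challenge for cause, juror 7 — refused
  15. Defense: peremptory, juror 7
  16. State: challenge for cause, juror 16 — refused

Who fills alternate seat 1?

Removed: #2, #4, #5, #7, #10, #12, #15, #17, #18, #23, #27. (#14, #16 stay — for-cause denied.)
Filling seats in venire order through position 7: #1, #3, #6, #8, #9, #11, #13.
So alternate 1 is #13.

13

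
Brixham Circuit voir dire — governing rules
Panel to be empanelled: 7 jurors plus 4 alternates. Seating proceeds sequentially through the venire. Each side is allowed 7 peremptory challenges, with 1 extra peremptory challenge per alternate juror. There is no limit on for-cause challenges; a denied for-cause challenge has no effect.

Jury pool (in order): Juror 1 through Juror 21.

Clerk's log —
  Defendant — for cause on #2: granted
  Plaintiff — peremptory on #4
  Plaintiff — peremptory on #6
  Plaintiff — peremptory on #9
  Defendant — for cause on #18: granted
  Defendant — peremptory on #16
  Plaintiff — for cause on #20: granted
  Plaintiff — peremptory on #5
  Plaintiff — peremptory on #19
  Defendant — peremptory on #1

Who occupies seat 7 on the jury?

13

Removed: #1, #2, #4, #5, #6, #9, #16, #18, #19, #20.
Seating in order: seats 1–7 → #3, #7, #8, #10, #11, #12, #13; alternates → #14, #15, #17, #21.
So seat 7 is #13.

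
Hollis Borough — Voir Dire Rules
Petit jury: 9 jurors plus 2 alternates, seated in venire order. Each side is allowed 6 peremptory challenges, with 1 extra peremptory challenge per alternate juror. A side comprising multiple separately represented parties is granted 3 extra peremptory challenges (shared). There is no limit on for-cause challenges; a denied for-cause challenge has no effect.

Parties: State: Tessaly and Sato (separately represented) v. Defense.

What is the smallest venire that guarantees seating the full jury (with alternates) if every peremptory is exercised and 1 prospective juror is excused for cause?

Seats to fill: 9 + 2 alternates = 11.
Peremptories — State: 6 + 1×2 + 3 = 11; Defense: 6 + 1×2 = 8; total 19.
For-cause removals: 1.
Minimum venire: 11 + 19 + 1 = 31.

31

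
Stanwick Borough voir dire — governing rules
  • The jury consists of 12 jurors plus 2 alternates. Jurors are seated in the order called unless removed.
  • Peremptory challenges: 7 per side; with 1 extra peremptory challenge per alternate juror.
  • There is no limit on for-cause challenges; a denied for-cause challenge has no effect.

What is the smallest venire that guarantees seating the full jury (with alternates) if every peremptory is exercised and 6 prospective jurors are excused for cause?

Seats to fill: 12 + 2 alternates = 14.
Peremptories: 7 + 1×2 = 9 per side × 2 sides = 18.
For-cause removals: 6.
Minimum venire: 14 + 18 + 6 = 38.

38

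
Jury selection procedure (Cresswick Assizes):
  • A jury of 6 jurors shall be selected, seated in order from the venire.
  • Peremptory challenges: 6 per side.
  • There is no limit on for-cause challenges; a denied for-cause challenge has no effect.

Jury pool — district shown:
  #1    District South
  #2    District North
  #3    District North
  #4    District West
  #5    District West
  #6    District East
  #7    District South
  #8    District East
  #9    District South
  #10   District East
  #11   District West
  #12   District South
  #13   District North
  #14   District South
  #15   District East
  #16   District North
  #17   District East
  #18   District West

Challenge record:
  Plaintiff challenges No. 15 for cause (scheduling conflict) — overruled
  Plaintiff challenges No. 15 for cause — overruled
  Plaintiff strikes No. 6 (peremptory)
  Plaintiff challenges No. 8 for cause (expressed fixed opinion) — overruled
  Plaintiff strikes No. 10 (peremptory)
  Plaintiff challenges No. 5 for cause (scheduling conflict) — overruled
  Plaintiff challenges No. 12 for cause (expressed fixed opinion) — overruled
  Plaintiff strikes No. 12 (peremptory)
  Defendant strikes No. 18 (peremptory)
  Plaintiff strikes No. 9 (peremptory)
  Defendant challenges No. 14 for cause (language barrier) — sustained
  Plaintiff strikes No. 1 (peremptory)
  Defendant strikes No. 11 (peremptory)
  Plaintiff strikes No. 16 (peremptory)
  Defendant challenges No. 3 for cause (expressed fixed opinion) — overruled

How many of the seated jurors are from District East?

Removed: #1, #6, #9, #10, #11, #12, #14, #16, #18.
Seated jurors 1–6: #2, #3, #4, #5, #7, #8.
Of those, in District East: #8 → 1.

1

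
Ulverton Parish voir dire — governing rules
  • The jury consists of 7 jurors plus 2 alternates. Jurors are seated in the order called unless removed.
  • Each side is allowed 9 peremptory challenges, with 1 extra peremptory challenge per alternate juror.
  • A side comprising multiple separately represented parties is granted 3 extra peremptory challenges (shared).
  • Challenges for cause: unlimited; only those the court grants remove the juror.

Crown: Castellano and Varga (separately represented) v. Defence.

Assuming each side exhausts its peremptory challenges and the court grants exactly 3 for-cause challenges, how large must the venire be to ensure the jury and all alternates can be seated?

37

Seats to fill: 7 + 2 alternates = 9.
Peremptories — Crown: 9 + 1×2 + 3 = 14; Defence: 9 + 1×2 = 11; total 25.
For-cause removals: 3.
Minimum venire: 9 + 25 + 3 = 37.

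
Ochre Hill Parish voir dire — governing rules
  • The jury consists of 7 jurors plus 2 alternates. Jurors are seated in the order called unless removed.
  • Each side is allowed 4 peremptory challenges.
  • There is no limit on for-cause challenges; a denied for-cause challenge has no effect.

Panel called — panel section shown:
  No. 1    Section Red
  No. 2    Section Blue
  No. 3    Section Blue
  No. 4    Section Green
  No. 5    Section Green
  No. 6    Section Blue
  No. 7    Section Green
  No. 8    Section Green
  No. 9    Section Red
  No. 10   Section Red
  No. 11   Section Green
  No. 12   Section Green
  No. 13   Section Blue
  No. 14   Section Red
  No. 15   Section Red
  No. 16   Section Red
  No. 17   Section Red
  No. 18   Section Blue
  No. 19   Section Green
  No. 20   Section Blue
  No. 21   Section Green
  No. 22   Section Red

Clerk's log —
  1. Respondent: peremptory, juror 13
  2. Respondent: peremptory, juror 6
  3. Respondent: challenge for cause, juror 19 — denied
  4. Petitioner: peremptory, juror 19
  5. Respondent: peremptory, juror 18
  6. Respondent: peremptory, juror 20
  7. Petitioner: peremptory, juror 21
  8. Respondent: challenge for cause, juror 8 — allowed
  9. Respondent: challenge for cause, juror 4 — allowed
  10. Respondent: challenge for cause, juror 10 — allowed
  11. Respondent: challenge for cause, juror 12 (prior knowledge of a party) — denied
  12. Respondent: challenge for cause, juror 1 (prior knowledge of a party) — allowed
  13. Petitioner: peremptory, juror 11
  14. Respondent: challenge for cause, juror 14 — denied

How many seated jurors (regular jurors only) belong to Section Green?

Removed: #1, #4, #6, #8, #10, #11, #13, #18, #19, #20, #21.
Seated jurors 1–7: #2, #3, #5, #7, #9, #12, #14 (alternates #15, #16 not counted).
Of those, in Section Green: #5, #7, #12 → 3.

3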